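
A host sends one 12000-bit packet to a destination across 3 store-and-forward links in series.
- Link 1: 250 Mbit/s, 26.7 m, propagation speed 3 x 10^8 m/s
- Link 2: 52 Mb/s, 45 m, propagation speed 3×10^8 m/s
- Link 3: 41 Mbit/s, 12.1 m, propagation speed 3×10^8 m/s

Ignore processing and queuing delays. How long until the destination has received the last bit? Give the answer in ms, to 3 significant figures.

Transmission delays (L/R per hop): 0.048, 0.230769, 0.292683 ms; sum = 0.571452 ms.
Propagation delays (d/s per hop): 8.9e-05, 0.00015, 4.03333e-05 ms; sum = 0.000279333 ms.
End-to-end = 0.572 ms.

0.572 ms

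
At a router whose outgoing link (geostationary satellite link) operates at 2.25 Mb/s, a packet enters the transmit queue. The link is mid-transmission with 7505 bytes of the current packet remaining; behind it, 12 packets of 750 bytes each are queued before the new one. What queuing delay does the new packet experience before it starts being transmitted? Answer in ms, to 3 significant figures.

Each queued packet: L/R = 6000/2250000 = 2.66667 ms.
12 queued → 32 ms.
Plus remaining 60040 bits of current packet: 26.6844 ms.
Queuing delay = 58.7 ms.

58.7 ms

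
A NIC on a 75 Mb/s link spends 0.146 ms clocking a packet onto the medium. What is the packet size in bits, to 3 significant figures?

L = R × t_tx = 75000000 b/s × 0.000146 s = 10950 bits.

11000 bits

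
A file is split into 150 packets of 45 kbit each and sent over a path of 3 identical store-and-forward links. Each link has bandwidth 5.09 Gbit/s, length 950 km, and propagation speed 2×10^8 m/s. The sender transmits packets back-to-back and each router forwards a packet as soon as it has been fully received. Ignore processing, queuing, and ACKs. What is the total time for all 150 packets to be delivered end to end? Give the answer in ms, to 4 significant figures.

15.59 ms

Per-hop transmission t_tx = L/R = 45000/5090000000 = 0.00884086 ms.
Per-hop propagation t_prop = 950000/200000000 = 4.75 ms.
Pipeline fill: first packet needs 3·t_tx to clear all hops; remaining 149 packets each add one t_tx.
Total = (3+150-1)·t_tx + 3·t_prop = 152·0.00884086 + 3·4.75 = 15.59 ms.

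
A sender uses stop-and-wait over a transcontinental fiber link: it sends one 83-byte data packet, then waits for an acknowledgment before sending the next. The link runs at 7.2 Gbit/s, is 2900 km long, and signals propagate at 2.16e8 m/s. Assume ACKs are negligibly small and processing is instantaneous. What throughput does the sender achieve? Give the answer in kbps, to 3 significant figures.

24.7 kbps

t_tx = L/R = 664/7200000000 = 9.22222e-08 s.
t_prop = 2900000/216000000 = 0.0134259 s; RTT = 0.0268519 s.
Cycle = t_tx + RTT = 0.0268519 s.
Throughput = L / cycle = 664 / 0.0268519 = 24.7 kbps.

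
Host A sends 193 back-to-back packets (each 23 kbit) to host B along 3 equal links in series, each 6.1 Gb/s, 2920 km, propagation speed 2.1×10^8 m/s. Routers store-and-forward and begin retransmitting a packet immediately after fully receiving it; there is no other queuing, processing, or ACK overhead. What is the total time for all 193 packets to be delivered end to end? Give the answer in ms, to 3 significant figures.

42.4 ms

Per-hop transmission t_tx = L/R = 23000/6100000000 = 0.00377049 ms.
Per-hop propagation t_prop = 2920000/210000000 = 13.9048 ms.
Pipeline fill: first packet needs 3·t_tx to clear all hops; remaining 192 packets each add one t_tx.
Total = (3+193-1)·t_tx + 3·t_prop = 195·0.00377049 + 3·13.9048 = 42.4 ms.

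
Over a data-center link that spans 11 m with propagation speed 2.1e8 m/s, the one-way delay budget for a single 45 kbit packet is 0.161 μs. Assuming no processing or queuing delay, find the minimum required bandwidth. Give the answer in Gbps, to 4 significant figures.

Propagation delay = 11 / 210000000 = 0.052381 μs.
Transmission budget = 0.161 − 0.052381 = 0.108619 μs.
R ≥ L / t_tx = 45000 bits / 1.08619e-07 s = 414.3 Gbps.

414.3 Gbps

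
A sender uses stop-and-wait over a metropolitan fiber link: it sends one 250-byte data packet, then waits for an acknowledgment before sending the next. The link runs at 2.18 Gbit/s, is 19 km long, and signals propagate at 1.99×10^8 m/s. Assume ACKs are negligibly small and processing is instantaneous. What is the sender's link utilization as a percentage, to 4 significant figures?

0.4781 %

t_tx = L/R = 2000/2180000000 = 9.17431e-07 s.
t_prop = 19000/199000000 = 9.54774e-05 s; RTT = 0.000190955 s.
Cycle = t_tx + RTT = 0.000191872 s.
Utilization = t_tx / cycle = 9.17431e-07/0.000191872 = 0.4781 %.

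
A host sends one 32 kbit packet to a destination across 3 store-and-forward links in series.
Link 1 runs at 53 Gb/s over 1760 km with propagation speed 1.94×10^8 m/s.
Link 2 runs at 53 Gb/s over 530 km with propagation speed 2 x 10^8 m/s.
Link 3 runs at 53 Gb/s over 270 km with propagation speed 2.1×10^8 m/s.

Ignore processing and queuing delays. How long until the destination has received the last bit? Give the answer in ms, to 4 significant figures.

13.01 ms

L = 32000 bits.
Transmission delay per hop = L/R = 32000/53000000000 = 0.000603774 ms; 3 hops → 0.00181132 ms.
Propagation delays (d/s per hop): 9.07216, 2.65, 1.28571 ms; sum = 13.0079 ms.
End-to-end = 13.01 ms.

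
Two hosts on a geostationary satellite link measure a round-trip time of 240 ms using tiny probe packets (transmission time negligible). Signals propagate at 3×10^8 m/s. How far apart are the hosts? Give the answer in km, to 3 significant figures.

36000 km

One-way propagation = RTT/2 = 120 ms.
d = s × t = 300000000 × 0.12 = 36000 km.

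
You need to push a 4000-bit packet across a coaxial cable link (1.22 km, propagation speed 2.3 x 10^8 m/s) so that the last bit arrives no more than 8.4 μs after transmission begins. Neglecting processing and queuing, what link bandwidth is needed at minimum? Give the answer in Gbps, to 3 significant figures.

1.29 Gbps

Propagation delay = 1220 / 2.3e+08 = 5.30435 μs.
Transmission budget = 8.4 − 5.30435 = 3.09565 μs.
R ≥ L / t_tx = 4000 bits / 3.09565e-06 s = 1.29 Gbps.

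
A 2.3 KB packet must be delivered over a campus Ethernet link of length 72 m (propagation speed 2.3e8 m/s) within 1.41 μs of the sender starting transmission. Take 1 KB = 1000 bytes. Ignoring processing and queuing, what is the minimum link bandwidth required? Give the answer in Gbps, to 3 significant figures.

16.8 Gbps

L = 18400 bits.
Propagation delay = 72 / 2.3e+08 = 0.313043 μs.
Transmission budget = 1.41 − 0.313043 = 1.09696 μs.
R ≥ L / t_tx = 18400 bits / 1.09696e-06 s = 16.8 Gbps.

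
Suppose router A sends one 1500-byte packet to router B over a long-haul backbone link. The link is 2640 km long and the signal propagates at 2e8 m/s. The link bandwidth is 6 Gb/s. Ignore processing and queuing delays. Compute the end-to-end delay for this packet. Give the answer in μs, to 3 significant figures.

13200 μs

L = 1500 × 8 = 12000 bits.
Transmission delay = L/R = 12000 / 6000000000 = 2 μs.
Propagation delay = d/s = 2640000 m / 200000000 m/s = 13200 μs.
Total = 13200 μs.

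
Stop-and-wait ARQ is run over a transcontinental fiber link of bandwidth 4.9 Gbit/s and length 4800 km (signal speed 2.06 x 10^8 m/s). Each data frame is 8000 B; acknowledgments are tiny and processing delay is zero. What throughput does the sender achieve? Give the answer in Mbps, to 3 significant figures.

1.37 Mbps

t_tx = L/R = 64000/4900000000 = 1.30612e-05 s.
t_prop = 4800000/206000000 = 0.023301 s; RTT = 0.0466019 s.
Cycle = t_tx + RTT = 0.046615 s.
Throughput = L / cycle = 64000 / 0.046615 = 1.37 Mbps.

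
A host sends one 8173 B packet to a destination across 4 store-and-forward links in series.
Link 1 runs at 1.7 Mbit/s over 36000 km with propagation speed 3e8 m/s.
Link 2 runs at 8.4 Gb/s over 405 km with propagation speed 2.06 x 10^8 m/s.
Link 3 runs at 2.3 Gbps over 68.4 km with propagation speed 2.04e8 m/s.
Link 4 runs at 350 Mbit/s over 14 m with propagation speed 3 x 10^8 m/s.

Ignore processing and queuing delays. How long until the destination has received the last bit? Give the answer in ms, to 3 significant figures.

161 ms

L = 8173 × 8 = 65384 bits.
Transmission delays (L/R per hop): 38.4612, 0.00778381, 0.0284278, 0.186811 ms; sum = 38.6842 ms.
Propagation delays (d/s per hop): 120, 1.96602, 0.335294, 4.66667e-05 ms; sum = 122.301 ms.
End-to-end = 161 ms.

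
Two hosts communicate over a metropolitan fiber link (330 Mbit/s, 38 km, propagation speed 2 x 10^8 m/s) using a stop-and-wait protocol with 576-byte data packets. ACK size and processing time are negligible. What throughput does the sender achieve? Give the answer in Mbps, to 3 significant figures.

t_tx = L/R = 4608/330000000 = 1.39636e-05 s.
t_prop = 38000/200000000 = 0.00019 s; RTT = 0.00038 s.
Cycle = t_tx + RTT = 0.000393964 s.
Throughput = L / cycle = 4608 / 0.000393964 = 11.7 Mbps.

11.7 Mbps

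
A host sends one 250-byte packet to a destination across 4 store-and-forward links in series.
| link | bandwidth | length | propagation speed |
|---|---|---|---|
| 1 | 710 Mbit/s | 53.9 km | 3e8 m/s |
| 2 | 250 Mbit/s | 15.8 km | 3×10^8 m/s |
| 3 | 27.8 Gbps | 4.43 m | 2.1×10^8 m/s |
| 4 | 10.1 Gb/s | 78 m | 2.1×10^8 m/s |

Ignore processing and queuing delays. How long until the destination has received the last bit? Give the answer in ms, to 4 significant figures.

0.2438 ms

L = 250 × 8 = 2000 bits.
Transmission delays (L/R per hop): 0.0028169, 0.008, 7.19424e-05, 0.00019802 ms; sum = 0.0110869 ms.
Propagation delays (d/s per hop): 0.179667, 0.0526667, 2.10952e-05, 0.000371429 ms; sum = 0.232726 ms.
End-to-end = 0.2438 ms.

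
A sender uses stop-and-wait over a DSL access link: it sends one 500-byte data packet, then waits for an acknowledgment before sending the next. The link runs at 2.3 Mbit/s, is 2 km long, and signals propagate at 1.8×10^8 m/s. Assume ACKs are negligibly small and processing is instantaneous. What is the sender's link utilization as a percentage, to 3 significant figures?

t_tx = L/R = 4000/2300000 = 0.00173913 s.
t_prop = 2000/180000000 = 1.11111e-05 s; RTT = 2.22222e-05 s.
Cycle = t_tx + RTT = 0.00176135 s.
Utilization = t_tx / cycle = 0.00173913/0.00176135 = 98.7 %.

98.7 %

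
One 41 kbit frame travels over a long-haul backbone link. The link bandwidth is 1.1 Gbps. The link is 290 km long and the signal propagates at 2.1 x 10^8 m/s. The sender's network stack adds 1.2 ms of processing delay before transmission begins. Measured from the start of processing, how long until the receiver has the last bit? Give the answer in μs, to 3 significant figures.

2620 μs

L = 41000 bits.
Transmission delay = L/R = 41000 / 1100000000 = 37.2727 μs.
Propagation delay = d/s = 290000 m / 210000000 m/s = 1380.95 μs.
Plus processing delay 1.2 ms = 1200 μs.
Total = 2620 μs.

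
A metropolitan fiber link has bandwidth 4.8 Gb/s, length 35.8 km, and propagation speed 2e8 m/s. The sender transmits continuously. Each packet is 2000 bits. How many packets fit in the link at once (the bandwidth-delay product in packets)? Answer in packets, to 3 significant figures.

430 packets

Propagation delay = 35800 / 200000000 = 0.000179 s.
BDP = R × t_prop = 4800000000 × 0.000179 = 859200 bits.
In packets of 2000 bits: 430 packets.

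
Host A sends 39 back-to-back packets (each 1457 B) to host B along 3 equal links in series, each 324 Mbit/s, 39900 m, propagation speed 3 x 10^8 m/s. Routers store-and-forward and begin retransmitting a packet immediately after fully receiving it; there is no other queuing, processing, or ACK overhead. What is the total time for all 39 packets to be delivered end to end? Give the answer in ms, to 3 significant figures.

Per-hop transmission t_tx = L/R = 11656/324000000 = 0.0359753 ms.
Per-hop propagation t_prop = 39900/300000000 = 0.133 ms.
Pipeline fill: first packet needs 3·t_tx to clear all hops; remaining 38 packets each add one t_tx.
Total = (3+39-1)·t_tx + 3·t_prop = 41·0.0359753 + 3·0.133 = 1.87 ms.

1.87 ms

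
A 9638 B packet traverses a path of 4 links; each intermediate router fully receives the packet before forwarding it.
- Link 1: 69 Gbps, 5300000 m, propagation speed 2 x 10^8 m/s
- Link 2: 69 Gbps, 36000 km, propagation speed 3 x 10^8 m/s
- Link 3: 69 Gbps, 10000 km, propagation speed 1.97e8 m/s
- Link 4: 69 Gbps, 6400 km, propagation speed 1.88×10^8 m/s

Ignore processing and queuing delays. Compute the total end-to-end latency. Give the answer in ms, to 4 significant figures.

231.3 ms

L = 9638 × 8 = 77104 bits.
Transmission delay per hop = L/R = 77104/69000000000 = 0.00111745 ms; 4 hops → 0.0044698 ms.
Propagation delays (d/s per hop): 26.5, 120, 50.7614, 34.0426 ms; sum = 231.304 ms.
End-to-end = 231.3 ms.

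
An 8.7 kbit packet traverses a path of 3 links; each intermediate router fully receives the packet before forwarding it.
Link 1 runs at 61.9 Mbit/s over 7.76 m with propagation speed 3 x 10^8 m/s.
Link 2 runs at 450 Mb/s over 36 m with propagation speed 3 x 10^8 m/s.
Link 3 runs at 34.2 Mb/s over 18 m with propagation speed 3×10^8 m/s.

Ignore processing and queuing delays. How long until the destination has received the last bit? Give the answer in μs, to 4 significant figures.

L = 8700 bits.
Transmission delays (L/R per hop): 140.549, 19.3333, 254.386 μs; sum = 414.269 μs.
Propagation delays (d/s per hop): 0.0258667, 0.12, 0.06 μs; sum = 0.205867 μs.
End-to-end = 414.5 μs.

414.5 μs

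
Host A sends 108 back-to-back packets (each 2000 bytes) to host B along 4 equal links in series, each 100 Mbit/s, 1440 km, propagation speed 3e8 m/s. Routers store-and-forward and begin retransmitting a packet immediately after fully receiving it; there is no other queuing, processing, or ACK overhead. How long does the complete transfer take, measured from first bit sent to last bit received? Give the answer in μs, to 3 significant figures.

37000 μs

Per-hop transmission t_tx = L/R = 16000/100000000 = 160 μs.
Per-hop propagation t_prop = 1440000/300000000 = 4800 μs.
Pipeline fill: first packet needs 4·t_tx to clear all hops; remaining 107 packets each add one t_tx.
Total = (4+108-1)·t_tx + 4·t_prop = 111·160 + 4·4800 = 37000 μs.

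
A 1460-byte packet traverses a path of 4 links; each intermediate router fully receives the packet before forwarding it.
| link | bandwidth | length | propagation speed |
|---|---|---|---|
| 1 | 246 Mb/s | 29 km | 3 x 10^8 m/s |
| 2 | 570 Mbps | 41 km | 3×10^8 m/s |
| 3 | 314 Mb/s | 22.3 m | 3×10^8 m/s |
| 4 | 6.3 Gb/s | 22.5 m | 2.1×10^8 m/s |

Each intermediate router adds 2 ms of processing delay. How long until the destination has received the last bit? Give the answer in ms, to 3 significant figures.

6.34 ms

L = 1460 × 8 = 11680 bits.
Transmission delays (L/R per hop): 0.0474797, 0.0204912, 0.0371975, 0.00185397 ms; sum = 0.107022 ms.
Propagation delays (d/s per hop): 0.0966667, 0.136667, 7.43333e-05, 0.000107143 ms; sum = 0.233515 ms.
Processing at 3 router(s): 3 × 2 ms = 6 ms.
End-to-end = 6.34 ms.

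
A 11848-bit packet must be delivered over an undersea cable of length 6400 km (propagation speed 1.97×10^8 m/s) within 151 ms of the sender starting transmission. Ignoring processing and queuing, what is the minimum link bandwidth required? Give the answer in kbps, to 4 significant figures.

Propagation delay = 6400000 / 197000000 = 32.4873 ms.
Transmission budget = 151 − 32.4873 = 118.513 ms.
R ≥ L / t_tx = 11848 bits / 0.118513 s = 99.97 kbps.

99.97 kbps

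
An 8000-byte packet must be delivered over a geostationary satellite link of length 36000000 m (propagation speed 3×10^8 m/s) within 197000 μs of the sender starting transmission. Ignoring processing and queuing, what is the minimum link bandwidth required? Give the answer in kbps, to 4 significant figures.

831.2 kbps

L = 64000 bits.
Propagation delay = 36000000 / 300000000 = 120000 μs.
Transmission budget = 197000 − 120000 = 77000 μs.
R ≥ L / t_tx = 64000 bits / 0.077 s = 831.2 kbps.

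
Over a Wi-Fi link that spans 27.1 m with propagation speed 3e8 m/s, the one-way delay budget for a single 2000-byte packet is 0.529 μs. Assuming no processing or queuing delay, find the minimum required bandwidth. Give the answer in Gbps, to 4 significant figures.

L = 16000 bits.
Propagation delay = 27.1 / 300000000 = 0.0903333 μs.
Transmission budget = 0.529 − 0.0903333 = 0.438667 μs.
R ≥ L / t_tx = 16000 bits / 4.38667e-07 s = 36.47 Gbps.

36.47 Gbps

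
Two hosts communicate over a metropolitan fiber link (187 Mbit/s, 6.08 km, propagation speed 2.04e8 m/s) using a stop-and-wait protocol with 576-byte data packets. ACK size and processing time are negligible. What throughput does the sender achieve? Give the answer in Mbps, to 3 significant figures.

t_tx = L/R = 4608/187000000 = 2.46417e-05 s.
t_prop = 6080/204000000 = 2.98039e-05 s; RTT = 5.96078e-05 s.
Cycle = t_tx + RTT = 8.42496e-05 s.
Throughput = L / cycle = 4608 / 8.42496e-05 = 54.7 Mbps.

54.7 Mbps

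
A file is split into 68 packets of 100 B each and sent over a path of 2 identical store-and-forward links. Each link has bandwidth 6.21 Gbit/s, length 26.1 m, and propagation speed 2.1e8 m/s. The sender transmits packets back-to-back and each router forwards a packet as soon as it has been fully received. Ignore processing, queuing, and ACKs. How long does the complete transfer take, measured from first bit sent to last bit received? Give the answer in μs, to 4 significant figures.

9.137 μs

Per-hop transmission t_tx = L/R = 800/6210000000 = 0.128824 μs.
Per-hop propagation t_prop = 26.1/210000000 = 0.124286 μs.
Pipeline fill: first packet needs 2·t_tx to clear all hops; remaining 67 packets each add one t_tx.
Total = (2+68-1)·t_tx + 2·t_prop = 69·0.128824 + 2·0.124286 = 9.137 μs.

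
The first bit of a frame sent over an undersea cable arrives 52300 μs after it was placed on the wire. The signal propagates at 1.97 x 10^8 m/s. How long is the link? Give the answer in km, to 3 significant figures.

10300 km

d = s × t_prop = 197000000 × 0.0523 = 10300 km.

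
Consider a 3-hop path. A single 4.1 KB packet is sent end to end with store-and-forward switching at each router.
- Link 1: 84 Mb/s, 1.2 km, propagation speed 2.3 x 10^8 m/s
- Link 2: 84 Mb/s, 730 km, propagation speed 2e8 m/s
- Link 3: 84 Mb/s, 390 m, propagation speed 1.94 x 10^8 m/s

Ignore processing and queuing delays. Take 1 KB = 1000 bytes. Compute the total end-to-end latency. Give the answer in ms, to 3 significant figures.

L = 32800 bits.
Transmission delay per hop = L/R = 32800/84000000 = 0.390476 ms; 3 hops → 1.17143 ms.
Propagation delays (d/s per hop): 0.00521739, 3.65, 0.00201031 ms; sum = 3.65723 ms.
End-to-end = 4.83 ms.

4.83 ms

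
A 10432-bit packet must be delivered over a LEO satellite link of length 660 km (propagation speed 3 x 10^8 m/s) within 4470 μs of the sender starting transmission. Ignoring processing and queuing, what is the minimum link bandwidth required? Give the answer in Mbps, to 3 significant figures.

4.60 Mbps

Propagation delay = 660000 / 300000000 = 2200 μs.
Transmission budget = 4470 − 2200 = 2270 μs.
R ≥ L / t_tx = 10432 bits / 0.00227 s = 4.60 Mbps.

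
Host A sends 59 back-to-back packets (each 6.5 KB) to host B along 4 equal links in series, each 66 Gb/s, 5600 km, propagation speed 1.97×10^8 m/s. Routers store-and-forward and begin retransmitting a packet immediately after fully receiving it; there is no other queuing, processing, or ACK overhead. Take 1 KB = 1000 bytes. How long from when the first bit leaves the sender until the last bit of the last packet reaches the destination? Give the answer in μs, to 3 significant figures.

Per-hop transmission t_tx = L/R = 52000/66000000000 = 0.787879 μs.
Per-hop propagation t_prop = 5600000/197000000 = 28426.4 μs.
Pipeline fill: first packet needs 4·t_tx to clear all hops; remaining 58 packets each add one t_tx.
Total = (4+59-1)·t_tx + 4·t_prop = 62·0.787879 + 4·28426.4 = 114000 μs.

114000 μs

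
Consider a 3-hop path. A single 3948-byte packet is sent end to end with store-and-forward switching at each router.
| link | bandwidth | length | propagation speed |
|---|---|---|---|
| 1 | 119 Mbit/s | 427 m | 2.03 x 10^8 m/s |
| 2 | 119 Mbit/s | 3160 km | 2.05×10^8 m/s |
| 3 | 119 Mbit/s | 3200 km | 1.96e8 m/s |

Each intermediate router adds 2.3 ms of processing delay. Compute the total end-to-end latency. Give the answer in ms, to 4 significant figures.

L = 3948 × 8 = 31584 bits.
Transmission delay per hop = L/R = 31584/119000000 = 0.265412 ms; 3 hops → 0.796235 ms.
Propagation delays (d/s per hop): 0.00210345, 15.4146, 16.3265 ms; sum = 31.7433 ms.
Processing at 2 router(s): 2 × 2.3 ms = 4.6 ms.
End-to-end = 37.14 ms.

37.14 ms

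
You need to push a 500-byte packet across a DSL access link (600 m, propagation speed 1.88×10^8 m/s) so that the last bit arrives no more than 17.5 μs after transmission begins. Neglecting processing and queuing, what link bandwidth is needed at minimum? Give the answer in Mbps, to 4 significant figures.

279.6 Mbps

L = 4000 bits.
Propagation delay = 600 / 188000000 = 3.19149 μs.
Transmission budget = 17.5 − 3.19149 = 14.3085 μs.
R ≥ L / t_tx = 4000 bits / 1.43085e-05 s = 279.6 Mbps.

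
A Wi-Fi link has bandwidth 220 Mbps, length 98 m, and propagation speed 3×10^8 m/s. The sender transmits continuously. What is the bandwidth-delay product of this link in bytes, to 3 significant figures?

Propagation delay = 98 / 300000000 = 3.26667e-07 s.
BDP = R × t_prop = 220000000 × 3.26667e-07 = 71.8667 bits.
In bytes: 71.8667/8 = 8.98 bytes.

8.98 bytes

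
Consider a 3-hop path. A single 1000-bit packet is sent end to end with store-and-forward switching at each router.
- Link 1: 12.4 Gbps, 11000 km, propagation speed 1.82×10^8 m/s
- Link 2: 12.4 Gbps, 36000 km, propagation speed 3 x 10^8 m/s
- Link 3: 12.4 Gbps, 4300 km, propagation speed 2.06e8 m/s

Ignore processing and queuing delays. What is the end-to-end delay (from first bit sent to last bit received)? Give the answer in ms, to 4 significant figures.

201.3 ms

Transmission delay per hop = L/R = 1000/12400000000 = 8.06452e-05 ms; 3 hops → 0.000241935 ms.
Propagation delays (d/s per hop): 60.4396, 120, 20.8738 ms; sum = 201.313 ms.
End-to-end = 201.3 ms.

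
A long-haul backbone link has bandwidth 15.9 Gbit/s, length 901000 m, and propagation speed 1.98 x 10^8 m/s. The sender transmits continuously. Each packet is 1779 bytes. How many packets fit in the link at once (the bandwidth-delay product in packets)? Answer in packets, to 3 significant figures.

5080 packets

Propagation delay = 901000 / 198000000 = 0.00455051 s.
BDP = R × t_prop = 15900000000 × 0.00455051 = 72353000 bits.
In packets of 14232 bits: 5080 packets.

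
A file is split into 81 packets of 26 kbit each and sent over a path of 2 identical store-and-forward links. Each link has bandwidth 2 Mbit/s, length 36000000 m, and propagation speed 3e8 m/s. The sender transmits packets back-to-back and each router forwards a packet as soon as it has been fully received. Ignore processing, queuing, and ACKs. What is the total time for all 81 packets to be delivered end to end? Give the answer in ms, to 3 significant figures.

1310 ms

Per-hop transmission t_tx = L/R = 26000/2000000 = 13 ms.
Per-hop propagation t_prop = 36000000/300000000 = 120 ms.
Pipeline fill: first packet needs 2·t_tx to clear all hops; remaining 80 packets each add one t_tx.
Total = (2+81-1)·t_tx + 2·t_prop = 82·13 + 2·120 = 1310 ms.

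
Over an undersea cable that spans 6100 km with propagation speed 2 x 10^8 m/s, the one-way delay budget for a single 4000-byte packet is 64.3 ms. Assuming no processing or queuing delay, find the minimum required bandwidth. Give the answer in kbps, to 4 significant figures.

L = 32000 bits.
Propagation delay = 6100000 / 200000000 = 30.5 ms.
Transmission budget = 64.3 − 30.5 = 33.8 ms.
R ≥ L / t_tx = 32000 bits / 0.0338 s = 946.7 kbps.

946.7 kbps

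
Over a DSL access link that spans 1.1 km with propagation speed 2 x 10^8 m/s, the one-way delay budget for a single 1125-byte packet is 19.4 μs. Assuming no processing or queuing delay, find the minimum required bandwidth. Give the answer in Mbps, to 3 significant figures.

647 Mbps

L = 9000 bits.
Propagation delay = 1100 / 200000000 = 5.5 μs.
Transmission budget = 19.4 − 5.5 = 13.9 μs.
R ≥ L / t_tx = 9000 bits / 1.39e-05 s = 647 Mbps.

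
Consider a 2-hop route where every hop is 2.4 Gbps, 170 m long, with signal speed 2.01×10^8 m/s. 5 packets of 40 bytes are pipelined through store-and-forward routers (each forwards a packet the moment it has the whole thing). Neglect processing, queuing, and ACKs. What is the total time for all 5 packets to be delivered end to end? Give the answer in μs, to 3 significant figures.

Per-hop transmission t_tx = L/R = 320/2400000000 = 0.133333 μs.
Per-hop propagation t_prop = 170/2.01e+08 = 0.845771 μs.
Pipeline fill: first packet needs 2·t_tx to clear all hops; remaining 4 packets each add one t_tx.
Total = (2+5-1)·t_tx + 2·t_prop = 6·0.133333 + 2·0.845771 = 2.49 μs.

2.49 μs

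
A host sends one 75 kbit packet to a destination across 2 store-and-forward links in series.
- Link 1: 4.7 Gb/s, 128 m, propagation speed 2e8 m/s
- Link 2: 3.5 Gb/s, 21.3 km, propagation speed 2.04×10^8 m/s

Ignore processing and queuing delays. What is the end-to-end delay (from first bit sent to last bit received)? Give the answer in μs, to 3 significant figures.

142 μs

L = 75000 bits.
Transmission delays (L/R per hop): 15.9574, 21.4286 μs; sum = 37.386 μs.
Propagation delays (d/s per hop): 0.64, 104.412 μs; sum = 105.052 μs.
End-to-end = 142 μs.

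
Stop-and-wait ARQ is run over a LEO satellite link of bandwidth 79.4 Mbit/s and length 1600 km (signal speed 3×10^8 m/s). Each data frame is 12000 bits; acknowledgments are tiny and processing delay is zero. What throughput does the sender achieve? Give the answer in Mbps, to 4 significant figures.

1.109 Mbps

t_tx = L/R = 12000/79400000 = 0.000151134 s.
t_prop = 1600000/300000000 = 0.00533333 s; RTT = 0.0106667 s.
Cycle = t_tx + RTT = 0.0108178 s.
Throughput = L / cycle = 12000 / 0.0108178 = 1.109 Mbps.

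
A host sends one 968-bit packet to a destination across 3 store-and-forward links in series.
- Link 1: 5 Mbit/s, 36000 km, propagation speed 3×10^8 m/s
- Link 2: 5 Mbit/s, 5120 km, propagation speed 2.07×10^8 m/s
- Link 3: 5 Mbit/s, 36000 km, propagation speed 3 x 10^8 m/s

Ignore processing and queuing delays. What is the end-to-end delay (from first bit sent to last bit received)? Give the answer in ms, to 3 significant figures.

Transmission delay per hop = L/R = 968/5000000 = 0.1936 ms; 3 hops → 0.5808 ms.
Propagation delays (d/s per hop): 120, 24.7343, 120 ms; sum = 264.734 ms.
End-to-end = 265 ms.

265 ms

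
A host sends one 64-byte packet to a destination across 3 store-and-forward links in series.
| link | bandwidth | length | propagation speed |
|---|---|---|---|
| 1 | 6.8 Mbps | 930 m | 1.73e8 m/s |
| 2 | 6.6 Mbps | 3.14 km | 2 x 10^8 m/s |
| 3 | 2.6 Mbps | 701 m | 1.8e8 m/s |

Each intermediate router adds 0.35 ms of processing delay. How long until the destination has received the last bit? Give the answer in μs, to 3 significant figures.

1070 μs

L = 64 × 8 = 512 bits.
Transmission delays (L/R per hop): 75.2941, 77.5758, 196.923 μs; sum = 349.793 μs.
Propagation delays (d/s per hop): 5.37572, 15.7, 3.89444 μs; sum = 24.9702 μs.
Processing at 2 router(s): 2 × 0.35 ms = 700 μs.
End-to-end = 1070 μs.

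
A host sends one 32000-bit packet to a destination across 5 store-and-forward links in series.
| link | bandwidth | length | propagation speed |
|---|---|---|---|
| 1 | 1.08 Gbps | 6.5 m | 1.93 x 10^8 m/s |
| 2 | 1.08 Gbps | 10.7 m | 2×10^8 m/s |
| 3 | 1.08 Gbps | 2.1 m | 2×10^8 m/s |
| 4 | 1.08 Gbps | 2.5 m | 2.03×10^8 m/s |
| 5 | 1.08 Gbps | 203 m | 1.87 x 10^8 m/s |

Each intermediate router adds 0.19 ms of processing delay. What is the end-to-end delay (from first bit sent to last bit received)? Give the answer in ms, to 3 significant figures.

0.909 ms

Transmission delay per hop = L/R = 32000/1080000000 = 0.0296296 ms; 5 hops → 0.148148 ms.
Propagation delays (d/s per hop): 3.36788e-05, 5.35e-05, 1.05e-05, 1.23153e-05, 0.00108556 ms; sum = 0.00119556 ms.
Processing at 4 router(s): 4 × 0.19 ms = 0.76 ms.
End-to-end = 0.909 ms.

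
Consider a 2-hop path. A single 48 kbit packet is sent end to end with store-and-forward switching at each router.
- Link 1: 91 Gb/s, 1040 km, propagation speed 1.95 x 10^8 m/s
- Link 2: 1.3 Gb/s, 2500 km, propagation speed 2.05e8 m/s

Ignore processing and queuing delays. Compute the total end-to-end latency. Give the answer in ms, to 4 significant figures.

17.57 ms

L = 48000 bits.
Transmission delays (L/R per hop): 0.000527473, 0.0369231 ms; sum = 0.0374505 ms.
Propagation delays (d/s per hop): 5.33333, 12.1951 ms; sum = 17.5285 ms.
End-to-end = 17.57 ms.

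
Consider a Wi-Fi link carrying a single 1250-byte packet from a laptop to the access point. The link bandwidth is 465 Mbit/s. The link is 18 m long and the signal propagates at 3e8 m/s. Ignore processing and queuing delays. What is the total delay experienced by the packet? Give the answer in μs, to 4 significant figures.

L = 1250 × 8 = 10000 bits.
Transmission delay = L/R = 10000 / 465000000 = 21.5054 μs.
Propagation delay = d/s = 18 m / 300000000 m/s = 0.06 μs.
Total = 21.57 μs.

21.57 μs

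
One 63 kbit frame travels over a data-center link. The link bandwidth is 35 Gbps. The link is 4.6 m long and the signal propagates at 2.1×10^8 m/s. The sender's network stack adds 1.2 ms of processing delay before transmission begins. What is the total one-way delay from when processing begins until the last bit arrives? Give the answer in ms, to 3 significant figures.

1.20 ms

L = 63000 bits.
Transmission delay = L/R = 63000 / 35000000000 = 0.0018 ms.
Propagation delay = d/s = 4.6 m / 210000000 m/s = 2.19048e-05 ms.
Plus processing delay 1.2 ms = 1.2 ms.
Total = 1.20 ms.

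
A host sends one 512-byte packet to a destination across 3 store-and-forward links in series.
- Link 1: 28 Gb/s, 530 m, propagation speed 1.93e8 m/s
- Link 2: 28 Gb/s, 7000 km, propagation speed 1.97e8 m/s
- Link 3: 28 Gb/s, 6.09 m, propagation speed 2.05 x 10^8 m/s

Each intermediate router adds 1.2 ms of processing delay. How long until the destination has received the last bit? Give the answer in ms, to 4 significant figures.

37.94 ms

L = 512 × 8 = 4096 bits.
Transmission delay per hop = L/R = 4096/28000000000 = 0.000146286 ms; 3 hops → 0.000438857 ms.
Propagation delays (d/s per hop): 0.00274611, 35.533, 2.97073e-05 ms; sum = 35.5358 ms.
Processing at 2 router(s): 2 × 1.2 ms = 2.4 ms.
End-to-end = 37.94 ms.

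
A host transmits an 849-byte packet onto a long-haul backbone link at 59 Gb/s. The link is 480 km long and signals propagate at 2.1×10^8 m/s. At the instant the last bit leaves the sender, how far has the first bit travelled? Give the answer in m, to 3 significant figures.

t_tx = L/R = 6792/59000000000 = 1.15119e-07 s.
Distance = s × t_tx = 210000000 × 1.15119e-07 = 24.2 m.

24.2 m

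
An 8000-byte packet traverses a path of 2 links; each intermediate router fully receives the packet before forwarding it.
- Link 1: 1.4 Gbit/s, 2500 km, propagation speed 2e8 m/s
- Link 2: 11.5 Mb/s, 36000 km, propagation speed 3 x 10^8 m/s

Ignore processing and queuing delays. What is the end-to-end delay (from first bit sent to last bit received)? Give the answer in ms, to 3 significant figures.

L = 8000 × 8 = 64000 bits.
Transmission delays (L/R per hop): 0.0457143, 5.56522 ms; sum = 5.61093 ms.
Propagation delays (d/s per hop): 12.5, 120 ms; sum = 132.5 ms.
End-to-end = 138 ms.

138 ms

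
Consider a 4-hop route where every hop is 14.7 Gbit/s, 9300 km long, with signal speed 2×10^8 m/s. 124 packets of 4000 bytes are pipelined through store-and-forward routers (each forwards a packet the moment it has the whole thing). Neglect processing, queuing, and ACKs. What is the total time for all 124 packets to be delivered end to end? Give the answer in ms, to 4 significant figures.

186.3 ms

Per-hop transmission t_tx = L/R = 32000/14700000000 = 0.00217687 ms.
Per-hop propagation t_prop = 9300000/200000000 = 46.5 ms.
Pipeline fill: first packet needs 4·t_tx to clear all hops; remaining 123 packets each add one t_tx.
Total = (4+124-1)·t_tx + 4·t_prop = 127·0.00217687 + 4·46.5 = 186.3 ms.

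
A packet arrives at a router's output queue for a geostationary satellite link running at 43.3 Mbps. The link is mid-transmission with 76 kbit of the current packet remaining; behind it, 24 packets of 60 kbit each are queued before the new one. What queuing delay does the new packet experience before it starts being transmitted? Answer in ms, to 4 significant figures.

Each queued packet: L/R = 60000/43300000 = 1.38568 ms.
24 queued → 33.2564 ms.
Plus remaining 76000 bits of current packet: 1.7552 ms.
Queuing delay = 35.01 ms.

35.01 ms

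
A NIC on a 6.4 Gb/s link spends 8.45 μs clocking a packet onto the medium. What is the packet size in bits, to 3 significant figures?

L = R × t_tx = 6400000000 b/s × 8.45e-06 s = 54080 bits.

54100 bits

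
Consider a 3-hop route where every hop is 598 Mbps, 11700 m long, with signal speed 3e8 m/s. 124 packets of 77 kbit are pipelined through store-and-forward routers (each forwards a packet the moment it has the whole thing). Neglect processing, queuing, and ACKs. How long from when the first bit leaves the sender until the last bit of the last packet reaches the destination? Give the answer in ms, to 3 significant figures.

16.3 ms

Per-hop transmission t_tx = L/R = 77000/598000000 = 0.128763 ms.
Per-hop propagation t_prop = 11700/300000000 = 0.039 ms.
Pipeline fill: first packet needs 3·t_tx to clear all hops; remaining 123 packets each add one t_tx.
Total = (3+124-1)·t_tx + 3·t_prop = 126·0.128763 + 3·0.039 = 16.3 ms.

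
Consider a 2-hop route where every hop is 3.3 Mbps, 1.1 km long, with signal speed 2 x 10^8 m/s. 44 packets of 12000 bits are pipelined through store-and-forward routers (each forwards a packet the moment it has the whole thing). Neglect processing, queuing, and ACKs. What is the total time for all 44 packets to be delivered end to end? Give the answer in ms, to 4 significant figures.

Per-hop transmission t_tx = L/R = 12000/3300000 = 3.63636 ms.
Per-hop propagation t_prop = 1100/200000000 = 0.0055 ms.
Pipeline fill: first packet needs 2·t_tx to clear all hops; remaining 43 packets each add one t_tx.
Total = (2+44-1)·t_tx + 2·t_prop = 45·3.63636 + 2·0.0055 = 163.6 ms.

163.6 ms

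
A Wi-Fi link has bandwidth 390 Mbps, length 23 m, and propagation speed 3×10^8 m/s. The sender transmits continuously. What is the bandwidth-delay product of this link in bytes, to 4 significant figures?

Propagation delay = 23 / 300000000 = 7.66667e-08 s.
BDP = R × t_prop = 390000000 × 7.66667e-08 = 29.9 bits.
In bytes: 29.9/8 = 3.738 bytes.

3.738 bytes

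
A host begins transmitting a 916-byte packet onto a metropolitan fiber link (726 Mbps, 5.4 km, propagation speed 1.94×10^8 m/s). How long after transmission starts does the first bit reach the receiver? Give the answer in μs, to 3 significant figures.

27.8 μs

First bit experiences only propagation delay: d/s = 5400/194000000 = 27.8 μs.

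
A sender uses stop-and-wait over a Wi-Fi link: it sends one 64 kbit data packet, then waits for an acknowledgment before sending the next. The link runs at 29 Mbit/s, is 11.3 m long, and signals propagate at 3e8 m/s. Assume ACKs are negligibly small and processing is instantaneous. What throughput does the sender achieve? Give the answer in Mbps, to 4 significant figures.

t_tx = L/R = 64000/29000000 = 0.0022069 s.
t_prop = 11.3/300000000 = 3.76667e-08 s; RTT = 7.53333e-08 s.
Cycle = t_tx + RTT = 0.00220697 s.
Throughput = L / cycle = 64000 / 0.00220697 = 29.00 Mbps.

29.00 Mbps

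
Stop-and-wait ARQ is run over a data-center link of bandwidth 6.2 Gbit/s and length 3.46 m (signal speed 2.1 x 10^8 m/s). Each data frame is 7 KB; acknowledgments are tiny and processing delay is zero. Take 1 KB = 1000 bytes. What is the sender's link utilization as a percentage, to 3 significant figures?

99.6 %

t_tx = L/R = 56000/6200000000 = 9.03226e-06 s.
t_prop = 3.46/210000000 = 1.64762e-08 s; RTT = 3.29524e-08 s.
Cycle = t_tx + RTT = 9.06521e-06 s.
Utilization = t_tx / cycle = 9.03226e-06/9.06521e-06 = 99.6 %.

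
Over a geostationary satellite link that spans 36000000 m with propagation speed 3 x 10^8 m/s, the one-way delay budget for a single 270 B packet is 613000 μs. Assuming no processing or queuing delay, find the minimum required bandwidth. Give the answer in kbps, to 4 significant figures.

4.381 kbps

L = 2160 bits.
Propagation delay = 36000000 / 300000000 = 120000 μs.
Transmission budget = 613000 − 120000 = 493000 μs.
R ≥ L / t_tx = 2160 bits / 0.493 s = 4.381 kbps.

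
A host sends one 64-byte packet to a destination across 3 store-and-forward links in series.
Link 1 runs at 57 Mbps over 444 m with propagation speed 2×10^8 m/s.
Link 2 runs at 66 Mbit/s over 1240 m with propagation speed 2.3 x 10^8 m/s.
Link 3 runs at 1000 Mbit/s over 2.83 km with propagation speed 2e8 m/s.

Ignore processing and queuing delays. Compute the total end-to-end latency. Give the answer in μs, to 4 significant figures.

L = 64 × 8 = 512 bits.
Transmission delays (L/R per hop): 8.98246, 7.75758, 0.512 μs; sum = 17.252 μs.
Propagation delays (d/s per hop): 2.22, 5.3913, 14.15 μs; sum = 21.7613 μs.
End-to-end = 39.01 μs.

39.01 μs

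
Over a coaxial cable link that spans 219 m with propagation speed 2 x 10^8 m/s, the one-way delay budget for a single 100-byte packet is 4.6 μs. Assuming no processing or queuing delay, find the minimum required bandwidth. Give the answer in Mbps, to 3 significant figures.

L = 800 bits.
Propagation delay = 219 / 200000000 = 1.095 μs.
Transmission budget = 4.6 − 1.095 = 3.505 μs.
R ≥ L / t_tx = 800 bits / 3.505e-06 s = 228 Mbps.

228 Mbps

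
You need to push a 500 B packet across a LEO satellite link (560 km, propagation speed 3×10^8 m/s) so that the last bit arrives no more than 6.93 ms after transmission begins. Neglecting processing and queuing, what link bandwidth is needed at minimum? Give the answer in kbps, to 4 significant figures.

L = 4000 bits.
Propagation delay = 560000 / 300000000 = 1.86667 ms.
Transmission budget = 6.93 − 1.86667 = 5.06333 ms.
R ≥ L / t_tx = 4000 bits / 0.00506333 s = 790.0 kbps.

790.0 kbps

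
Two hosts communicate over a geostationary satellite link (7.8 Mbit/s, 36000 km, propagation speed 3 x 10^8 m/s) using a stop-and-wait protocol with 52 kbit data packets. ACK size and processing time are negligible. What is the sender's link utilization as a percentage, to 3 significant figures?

2.70 %

t_tx = L/R = 52000/7800000 = 0.00666667 s.
t_prop = 36000000/300000000 = 0.12 s; RTT = 0.24 s.
Cycle = t_tx + RTT = 0.246667 s.
Utilization = t_tx / cycle = 0.00666667/0.246667 = 2.70 %.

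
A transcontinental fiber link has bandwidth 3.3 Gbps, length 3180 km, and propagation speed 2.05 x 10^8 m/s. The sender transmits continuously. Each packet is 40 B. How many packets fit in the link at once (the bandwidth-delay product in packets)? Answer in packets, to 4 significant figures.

Propagation delay = 3180000 / 2.05e+08 = 0.0155122 s.
BDP = R × t_prop = 3300000000 × 0.0155122 = 51190200 bits.
In packets of 320 bits: 160000 packets.

160000 packets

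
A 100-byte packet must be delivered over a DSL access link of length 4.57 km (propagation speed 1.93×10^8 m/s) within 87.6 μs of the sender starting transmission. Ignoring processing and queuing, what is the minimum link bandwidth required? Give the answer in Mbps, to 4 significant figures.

L = 800 bits.
Propagation delay = 4570 / 193000000 = 23.6788 μs.
Transmission budget = 87.6 − 23.6788 = 63.9212 μs.
R ≥ L / t_tx = 800 bits / 6.39212e-05 s = 12.52 Mbps.

12.52 Mbps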